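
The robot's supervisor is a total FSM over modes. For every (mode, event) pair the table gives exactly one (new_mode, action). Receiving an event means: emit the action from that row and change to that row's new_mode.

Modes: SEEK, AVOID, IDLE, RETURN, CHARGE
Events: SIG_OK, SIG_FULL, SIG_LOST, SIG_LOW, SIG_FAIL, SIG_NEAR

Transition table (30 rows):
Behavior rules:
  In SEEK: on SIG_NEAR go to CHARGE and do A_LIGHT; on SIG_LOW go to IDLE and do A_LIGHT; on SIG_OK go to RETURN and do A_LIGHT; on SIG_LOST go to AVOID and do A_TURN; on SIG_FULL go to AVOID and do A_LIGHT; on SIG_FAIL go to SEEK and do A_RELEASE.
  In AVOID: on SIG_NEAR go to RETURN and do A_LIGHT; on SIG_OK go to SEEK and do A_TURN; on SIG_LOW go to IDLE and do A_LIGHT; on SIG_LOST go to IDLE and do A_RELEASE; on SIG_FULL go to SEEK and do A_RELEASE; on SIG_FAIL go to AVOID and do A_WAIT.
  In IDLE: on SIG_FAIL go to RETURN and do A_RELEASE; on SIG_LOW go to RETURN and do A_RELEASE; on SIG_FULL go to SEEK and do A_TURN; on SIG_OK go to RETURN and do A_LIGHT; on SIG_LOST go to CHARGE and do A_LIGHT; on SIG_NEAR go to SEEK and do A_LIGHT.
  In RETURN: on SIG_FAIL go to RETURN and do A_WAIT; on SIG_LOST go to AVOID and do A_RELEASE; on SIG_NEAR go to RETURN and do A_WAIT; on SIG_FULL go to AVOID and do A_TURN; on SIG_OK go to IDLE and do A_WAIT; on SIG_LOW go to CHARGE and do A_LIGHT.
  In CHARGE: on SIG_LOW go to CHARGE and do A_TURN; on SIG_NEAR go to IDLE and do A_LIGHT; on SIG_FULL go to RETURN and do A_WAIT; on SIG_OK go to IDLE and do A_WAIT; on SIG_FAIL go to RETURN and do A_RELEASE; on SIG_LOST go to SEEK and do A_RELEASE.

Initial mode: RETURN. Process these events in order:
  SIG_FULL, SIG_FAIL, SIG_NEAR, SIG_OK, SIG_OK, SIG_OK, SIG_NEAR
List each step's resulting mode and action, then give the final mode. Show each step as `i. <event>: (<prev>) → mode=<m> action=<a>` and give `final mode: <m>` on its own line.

1. SIG_FULL: (RETURN) → mode=AVOID action=A_TURN
2. SIG_FAIL: (AVOID) → mode=AVOID action=A_WAIT
3. SIG_NEAR: (AVOID) → mode=RETURN action=A_LIGHT
4. SIG_OK: (RETURN) → mode=IDLE action=A_WAIT
5. SIG_OK: (IDLE) → mode=RETURN action=A_LIGHT
6. SIG_OK: (RETURN) → mode=IDLE action=A_WAIT
7. SIG_NEAR: (IDLE) → mode=SEEK action=A_LIGHT

final mode: SEEK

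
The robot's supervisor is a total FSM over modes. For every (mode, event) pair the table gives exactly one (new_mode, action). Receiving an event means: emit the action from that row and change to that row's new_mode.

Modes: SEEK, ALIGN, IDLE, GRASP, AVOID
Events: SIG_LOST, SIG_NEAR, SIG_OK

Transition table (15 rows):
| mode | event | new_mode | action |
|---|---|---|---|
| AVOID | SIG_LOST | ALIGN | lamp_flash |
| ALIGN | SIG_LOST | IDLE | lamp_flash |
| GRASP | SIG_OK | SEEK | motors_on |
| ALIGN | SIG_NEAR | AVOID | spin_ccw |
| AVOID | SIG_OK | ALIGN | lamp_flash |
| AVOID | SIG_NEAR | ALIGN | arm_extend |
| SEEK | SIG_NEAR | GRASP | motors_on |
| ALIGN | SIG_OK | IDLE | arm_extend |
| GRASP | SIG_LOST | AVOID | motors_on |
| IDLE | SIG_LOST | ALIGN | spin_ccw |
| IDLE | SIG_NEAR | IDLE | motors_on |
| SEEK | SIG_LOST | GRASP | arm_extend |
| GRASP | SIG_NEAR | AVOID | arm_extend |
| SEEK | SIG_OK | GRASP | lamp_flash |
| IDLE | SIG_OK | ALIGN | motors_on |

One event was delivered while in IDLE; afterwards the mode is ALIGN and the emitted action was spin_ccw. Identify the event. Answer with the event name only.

SIG_LOST

try SIG_LOST: (IDLE, SIG_LOST) → (ALIGN, spin_ccw)  ← matches
try SIG_NEAR: (IDLE, SIG_NEAR) → (IDLE, motors_on)
try SIG_OK: (IDLE, SIG_OK) → (ALIGN, motors_on)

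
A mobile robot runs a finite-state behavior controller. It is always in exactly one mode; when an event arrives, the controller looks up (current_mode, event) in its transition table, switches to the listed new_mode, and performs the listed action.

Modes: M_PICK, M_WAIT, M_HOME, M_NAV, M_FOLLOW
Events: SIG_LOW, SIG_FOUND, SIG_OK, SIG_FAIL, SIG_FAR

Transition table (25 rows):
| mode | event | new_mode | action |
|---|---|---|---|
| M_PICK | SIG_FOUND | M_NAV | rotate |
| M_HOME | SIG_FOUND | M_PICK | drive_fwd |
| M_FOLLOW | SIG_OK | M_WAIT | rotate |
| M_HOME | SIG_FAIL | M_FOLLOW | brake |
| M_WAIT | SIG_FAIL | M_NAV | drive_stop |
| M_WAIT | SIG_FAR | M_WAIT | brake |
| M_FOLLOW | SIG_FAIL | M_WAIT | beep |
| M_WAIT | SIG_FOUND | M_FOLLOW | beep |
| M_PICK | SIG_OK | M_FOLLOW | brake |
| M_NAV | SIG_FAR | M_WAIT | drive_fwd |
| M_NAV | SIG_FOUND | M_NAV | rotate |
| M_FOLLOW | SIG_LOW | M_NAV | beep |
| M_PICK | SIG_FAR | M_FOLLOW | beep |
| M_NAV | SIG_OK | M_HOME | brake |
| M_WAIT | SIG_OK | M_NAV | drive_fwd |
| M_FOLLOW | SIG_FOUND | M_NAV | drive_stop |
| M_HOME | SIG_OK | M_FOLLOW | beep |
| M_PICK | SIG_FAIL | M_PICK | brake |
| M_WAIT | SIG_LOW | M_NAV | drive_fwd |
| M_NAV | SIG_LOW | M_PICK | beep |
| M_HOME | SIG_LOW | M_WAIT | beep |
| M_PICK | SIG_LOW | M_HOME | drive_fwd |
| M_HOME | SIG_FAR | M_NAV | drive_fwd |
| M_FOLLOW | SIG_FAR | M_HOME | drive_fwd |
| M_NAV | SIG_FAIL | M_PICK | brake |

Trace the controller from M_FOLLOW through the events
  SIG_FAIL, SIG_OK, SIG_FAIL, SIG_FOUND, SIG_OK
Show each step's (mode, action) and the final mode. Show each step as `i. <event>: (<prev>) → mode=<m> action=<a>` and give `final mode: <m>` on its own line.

1. SIG_FAIL: (M_FOLLOW) → mode=M_WAIT action=beep
2. SIG_OK: (M_WAIT) → mode=M_NAV action=drive_fwd
3. SIG_FAIL: (M_NAV) → mode=M_PICK action=brake
4. SIG_FOUND: (M_PICK) → mode=M_NAV action=rotate
5. SIG_OK: (M_NAV) → mode=M_HOME action=brake

final mode: M_HOME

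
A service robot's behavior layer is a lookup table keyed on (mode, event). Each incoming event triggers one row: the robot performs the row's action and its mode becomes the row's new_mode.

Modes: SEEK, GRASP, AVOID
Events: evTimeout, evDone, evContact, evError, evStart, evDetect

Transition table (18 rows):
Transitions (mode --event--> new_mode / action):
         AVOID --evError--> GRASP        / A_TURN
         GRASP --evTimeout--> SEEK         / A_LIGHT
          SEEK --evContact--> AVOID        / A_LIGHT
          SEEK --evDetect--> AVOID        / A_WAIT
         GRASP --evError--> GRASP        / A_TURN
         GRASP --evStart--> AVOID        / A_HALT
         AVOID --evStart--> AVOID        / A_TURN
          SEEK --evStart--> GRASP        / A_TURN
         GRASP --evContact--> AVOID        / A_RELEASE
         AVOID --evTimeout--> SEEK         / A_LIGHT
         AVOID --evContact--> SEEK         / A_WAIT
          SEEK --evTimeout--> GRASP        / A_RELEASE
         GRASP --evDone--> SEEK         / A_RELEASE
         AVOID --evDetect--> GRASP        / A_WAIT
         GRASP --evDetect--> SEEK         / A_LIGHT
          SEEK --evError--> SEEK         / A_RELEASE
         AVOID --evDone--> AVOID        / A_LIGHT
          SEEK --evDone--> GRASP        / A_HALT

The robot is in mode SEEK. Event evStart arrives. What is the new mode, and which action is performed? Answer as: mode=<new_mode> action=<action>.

mode=GRASP action=A_TURN

current mode = SEEK; filter table to that mode:
  (SEEK, evContact) → (AVOID, A_LIGHT)
  (SEEK, evDetect) → (AVOID, A_WAIT)
  (SEEK, evStart) → (GRASP, A_TURN)  ← event matches
  (SEEK, evTimeout) → (GRASP, A_RELEASE)
  (SEEK, evError) → (SEEK, A_RELEASE)
  (SEEK, evDone) → (GRASP, A_HALT)
event = evStart selects (GRASP, A_TURN)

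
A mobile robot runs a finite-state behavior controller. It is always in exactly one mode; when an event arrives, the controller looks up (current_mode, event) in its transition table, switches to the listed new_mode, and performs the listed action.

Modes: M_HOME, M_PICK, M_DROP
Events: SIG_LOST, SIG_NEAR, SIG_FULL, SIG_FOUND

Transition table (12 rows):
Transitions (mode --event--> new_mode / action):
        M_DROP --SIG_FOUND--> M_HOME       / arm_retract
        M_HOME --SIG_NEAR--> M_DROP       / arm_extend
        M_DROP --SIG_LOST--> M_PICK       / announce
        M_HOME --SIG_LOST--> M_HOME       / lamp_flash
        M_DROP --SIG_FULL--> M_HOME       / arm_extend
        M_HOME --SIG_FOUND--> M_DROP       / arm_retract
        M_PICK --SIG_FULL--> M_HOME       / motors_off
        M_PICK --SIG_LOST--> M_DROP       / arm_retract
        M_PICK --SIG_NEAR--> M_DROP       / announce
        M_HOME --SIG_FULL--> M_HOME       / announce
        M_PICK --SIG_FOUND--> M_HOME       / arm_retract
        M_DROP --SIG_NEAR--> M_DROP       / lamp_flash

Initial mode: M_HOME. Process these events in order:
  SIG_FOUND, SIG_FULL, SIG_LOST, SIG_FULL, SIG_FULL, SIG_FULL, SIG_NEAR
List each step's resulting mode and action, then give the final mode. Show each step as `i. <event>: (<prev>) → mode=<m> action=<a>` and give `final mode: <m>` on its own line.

final mode: M_DROP

1. SIG_FOUND: (M_HOME) → mode=M_DROP action=arm_retract
2. SIG_FULL: (M_DROP) → mode=M_HOME action=arm_extend
3. SIG_LOST: (M_HOME) → mode=M_HOME action=lamp_flash
4. SIG_FULL: (M_HOME) → mode=M_HOME action=announce
5. SIG_FULL: (M_HOME) → mode=M_HOME action=announce
6. SIG_FULL: (M_HOME) → mode=M_HOME action=announce
7. SIG_NEAR: (M_HOME) → mode=M_DROP action=arm_extend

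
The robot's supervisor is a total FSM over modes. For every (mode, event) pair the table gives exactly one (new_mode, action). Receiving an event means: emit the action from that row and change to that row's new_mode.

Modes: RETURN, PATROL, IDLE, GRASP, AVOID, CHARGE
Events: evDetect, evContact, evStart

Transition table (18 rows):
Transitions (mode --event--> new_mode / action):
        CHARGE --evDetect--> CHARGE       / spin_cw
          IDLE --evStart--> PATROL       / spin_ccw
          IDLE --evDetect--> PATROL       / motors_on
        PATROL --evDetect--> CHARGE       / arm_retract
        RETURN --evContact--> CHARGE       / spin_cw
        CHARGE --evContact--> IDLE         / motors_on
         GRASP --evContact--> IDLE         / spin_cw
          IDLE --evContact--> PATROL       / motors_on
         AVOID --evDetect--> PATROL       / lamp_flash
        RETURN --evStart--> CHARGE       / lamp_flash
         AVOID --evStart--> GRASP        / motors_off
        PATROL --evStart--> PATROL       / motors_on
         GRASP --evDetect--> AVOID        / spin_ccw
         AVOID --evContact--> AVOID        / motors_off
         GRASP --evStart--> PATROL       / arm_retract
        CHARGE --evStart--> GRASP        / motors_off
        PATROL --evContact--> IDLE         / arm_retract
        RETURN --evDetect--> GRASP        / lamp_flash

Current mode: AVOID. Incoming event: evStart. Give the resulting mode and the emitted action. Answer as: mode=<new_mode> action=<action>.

mode=GRASP action=motors_off

current mode = AVOID; filter table to that mode:
  (AVOID, evDetect) → (PATROL, lamp_flash)
  (AVOID, evStart) → (GRASP, motors_off)  ← event matches
  (AVOID, evContact) → (AVOID, motors_off)
event = evStart selects (GRASP, motors_off)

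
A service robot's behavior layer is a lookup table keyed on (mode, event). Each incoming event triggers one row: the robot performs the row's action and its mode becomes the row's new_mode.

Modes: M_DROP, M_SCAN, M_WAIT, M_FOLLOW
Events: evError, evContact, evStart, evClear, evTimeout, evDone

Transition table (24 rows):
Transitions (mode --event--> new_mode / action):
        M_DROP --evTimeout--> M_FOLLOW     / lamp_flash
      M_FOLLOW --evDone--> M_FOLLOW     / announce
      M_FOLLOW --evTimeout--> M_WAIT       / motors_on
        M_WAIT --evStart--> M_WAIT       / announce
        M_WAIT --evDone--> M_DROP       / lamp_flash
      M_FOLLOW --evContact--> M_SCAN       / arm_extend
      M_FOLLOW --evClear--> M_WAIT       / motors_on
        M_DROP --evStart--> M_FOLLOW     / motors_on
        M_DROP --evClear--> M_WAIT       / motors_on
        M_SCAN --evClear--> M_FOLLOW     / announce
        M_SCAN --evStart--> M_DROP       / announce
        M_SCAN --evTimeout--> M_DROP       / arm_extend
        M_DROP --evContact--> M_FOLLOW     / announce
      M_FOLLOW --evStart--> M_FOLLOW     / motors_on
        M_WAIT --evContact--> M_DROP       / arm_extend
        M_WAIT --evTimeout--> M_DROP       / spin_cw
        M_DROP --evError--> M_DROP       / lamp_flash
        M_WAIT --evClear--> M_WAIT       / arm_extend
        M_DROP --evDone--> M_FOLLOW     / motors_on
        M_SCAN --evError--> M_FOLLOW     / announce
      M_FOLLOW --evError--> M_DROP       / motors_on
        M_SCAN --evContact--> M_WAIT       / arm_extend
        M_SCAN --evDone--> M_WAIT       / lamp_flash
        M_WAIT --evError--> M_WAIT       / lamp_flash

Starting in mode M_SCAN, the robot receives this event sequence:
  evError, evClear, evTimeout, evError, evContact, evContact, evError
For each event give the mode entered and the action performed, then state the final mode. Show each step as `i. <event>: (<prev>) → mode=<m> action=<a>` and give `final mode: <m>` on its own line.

1. evError: (M_SCAN) → mode=M_FOLLOW action=announce
2. evClear: (M_FOLLOW) → mode=M_WAIT action=motors_on
3. evTimeout: (M_WAIT) → mode=M_DROP action=spin_cw
4. evError: (M_DROP) → mode=M_DROP action=lamp_flash
5. evContact: (M_DROP) → mode=M_FOLLOW action=announce
6. evContact: (M_FOLLOW) → mode=M_SCAN action=arm_extend
7. evError: (M_SCAN) → mode=M_FOLLOW action=announce

final mode: M_FOLLOW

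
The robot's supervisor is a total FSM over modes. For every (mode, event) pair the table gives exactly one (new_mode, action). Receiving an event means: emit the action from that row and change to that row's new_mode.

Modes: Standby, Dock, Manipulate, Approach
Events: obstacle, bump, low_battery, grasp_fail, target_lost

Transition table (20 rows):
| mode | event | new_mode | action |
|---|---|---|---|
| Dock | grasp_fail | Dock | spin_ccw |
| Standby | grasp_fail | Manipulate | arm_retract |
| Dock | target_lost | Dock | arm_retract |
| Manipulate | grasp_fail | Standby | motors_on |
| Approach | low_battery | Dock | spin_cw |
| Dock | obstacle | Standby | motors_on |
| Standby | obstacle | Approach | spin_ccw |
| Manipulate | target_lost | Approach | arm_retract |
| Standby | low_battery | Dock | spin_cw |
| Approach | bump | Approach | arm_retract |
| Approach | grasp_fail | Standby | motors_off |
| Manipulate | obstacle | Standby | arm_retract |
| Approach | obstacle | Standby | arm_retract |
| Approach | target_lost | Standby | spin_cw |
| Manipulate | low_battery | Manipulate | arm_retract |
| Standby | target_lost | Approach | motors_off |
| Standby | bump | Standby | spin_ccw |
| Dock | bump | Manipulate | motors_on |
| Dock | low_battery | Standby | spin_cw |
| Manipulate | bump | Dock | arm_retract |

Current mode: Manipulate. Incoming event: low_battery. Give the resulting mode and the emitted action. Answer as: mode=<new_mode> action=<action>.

current mode = Manipulate; filter table to that mode:
  (Manipulate, grasp_fail) → (Standby, motors_on)
  (Manipulate, target_lost) → (Approach, arm_retract)
  (Manipulate, obstacle) → (Standby, arm_retract)
  (Manipulate, low_battery) → (Manipulate, arm_retract)  ← event matches
  (Manipulate, bump) → (Dock, arm_retract)
event = low_battery selects (Manipulate, arm_retract)

mode=Manipulate action=arm_retract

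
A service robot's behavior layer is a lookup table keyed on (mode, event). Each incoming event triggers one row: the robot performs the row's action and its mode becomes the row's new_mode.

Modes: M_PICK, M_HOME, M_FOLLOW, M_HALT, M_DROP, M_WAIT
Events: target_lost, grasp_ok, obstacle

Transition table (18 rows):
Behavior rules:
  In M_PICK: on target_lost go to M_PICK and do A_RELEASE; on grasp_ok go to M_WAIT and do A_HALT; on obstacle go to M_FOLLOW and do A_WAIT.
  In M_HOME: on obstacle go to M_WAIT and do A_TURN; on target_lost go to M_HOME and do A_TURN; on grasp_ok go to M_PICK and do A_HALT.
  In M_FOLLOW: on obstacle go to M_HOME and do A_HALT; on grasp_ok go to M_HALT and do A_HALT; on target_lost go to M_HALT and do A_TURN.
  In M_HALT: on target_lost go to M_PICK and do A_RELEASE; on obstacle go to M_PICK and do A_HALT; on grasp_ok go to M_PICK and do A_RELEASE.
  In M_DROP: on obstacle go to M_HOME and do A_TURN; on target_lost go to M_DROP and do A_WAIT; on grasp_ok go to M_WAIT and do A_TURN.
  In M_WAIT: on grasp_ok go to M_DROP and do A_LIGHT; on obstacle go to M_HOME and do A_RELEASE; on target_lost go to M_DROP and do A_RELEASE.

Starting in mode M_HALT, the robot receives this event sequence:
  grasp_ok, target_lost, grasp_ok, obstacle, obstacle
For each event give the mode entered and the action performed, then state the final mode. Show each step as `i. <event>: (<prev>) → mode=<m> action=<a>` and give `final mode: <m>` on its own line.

final mode: M_WAIT

1. grasp_ok: (M_HALT) → mode=M_PICK action=A_RELEASE
2. target_lost: (M_PICK) → mode=M_PICK action=A_RELEASE
3. grasp_ok: (M_PICK) → mode=M_WAIT action=A_HALT
4. obstacle: (M_WAIT) → mode=M_HOME action=A_RELEASE
5. obstacle: (M_HOME) → mode=M_WAIT action=A_TURN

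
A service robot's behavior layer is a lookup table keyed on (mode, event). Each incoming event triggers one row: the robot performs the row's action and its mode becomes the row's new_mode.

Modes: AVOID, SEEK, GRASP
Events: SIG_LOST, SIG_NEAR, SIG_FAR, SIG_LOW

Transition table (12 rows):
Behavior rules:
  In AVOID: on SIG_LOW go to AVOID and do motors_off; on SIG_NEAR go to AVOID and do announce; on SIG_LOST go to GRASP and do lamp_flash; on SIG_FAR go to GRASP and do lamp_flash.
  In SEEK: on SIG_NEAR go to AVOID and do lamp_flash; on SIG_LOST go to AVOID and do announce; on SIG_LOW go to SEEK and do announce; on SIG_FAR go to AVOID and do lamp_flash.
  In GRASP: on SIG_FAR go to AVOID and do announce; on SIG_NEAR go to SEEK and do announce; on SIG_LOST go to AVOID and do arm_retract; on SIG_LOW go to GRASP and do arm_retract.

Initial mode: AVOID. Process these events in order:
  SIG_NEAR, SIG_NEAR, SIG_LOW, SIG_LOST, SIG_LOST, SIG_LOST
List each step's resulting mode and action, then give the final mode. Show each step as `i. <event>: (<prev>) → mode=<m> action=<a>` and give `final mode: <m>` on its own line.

final mode: GRASP

1. SIG_NEAR: (AVOID) → mode=AVOID action=announce
2. SIG_NEAR: (AVOID) → mode=AVOID action=announce
3. SIG_LOW: (AVOID) → mode=AVOID action=motors_off
4. SIG_LOST: (AVOID) → mode=GRASP action=lamp_flash
5. SIG_LOST: (GRASP) → mode=AVOID action=arm_retract
6. SIG_LOST: (AVOID) → mode=GRASP action=lamp_flash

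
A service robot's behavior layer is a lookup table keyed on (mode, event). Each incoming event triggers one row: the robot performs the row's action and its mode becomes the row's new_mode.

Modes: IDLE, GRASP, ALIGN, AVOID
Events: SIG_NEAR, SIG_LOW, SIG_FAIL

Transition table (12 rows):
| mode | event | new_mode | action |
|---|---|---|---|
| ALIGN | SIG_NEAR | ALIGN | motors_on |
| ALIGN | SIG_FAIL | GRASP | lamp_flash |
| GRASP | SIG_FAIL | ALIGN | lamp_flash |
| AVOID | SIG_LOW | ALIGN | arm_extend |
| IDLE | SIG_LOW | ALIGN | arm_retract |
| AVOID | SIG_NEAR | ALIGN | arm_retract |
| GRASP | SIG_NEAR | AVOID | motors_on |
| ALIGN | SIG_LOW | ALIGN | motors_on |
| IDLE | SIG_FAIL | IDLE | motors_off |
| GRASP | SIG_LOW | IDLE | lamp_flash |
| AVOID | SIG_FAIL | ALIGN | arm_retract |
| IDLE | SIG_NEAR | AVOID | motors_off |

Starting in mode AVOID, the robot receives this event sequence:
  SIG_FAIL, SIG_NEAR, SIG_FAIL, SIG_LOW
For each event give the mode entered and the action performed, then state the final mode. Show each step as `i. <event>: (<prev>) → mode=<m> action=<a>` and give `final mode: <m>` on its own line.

1. SIG_FAIL: (AVOID) → mode=ALIGN action=arm_retract
2. SIG_NEAR: (ALIGN) → mode=ALIGN action=motors_on
3. SIG_FAIL: (ALIGN) → mode=GRASP action=lamp_flash
4. SIG_LOW: (GRASP) → mode=IDLE action=lamp_flash

final mode: IDLE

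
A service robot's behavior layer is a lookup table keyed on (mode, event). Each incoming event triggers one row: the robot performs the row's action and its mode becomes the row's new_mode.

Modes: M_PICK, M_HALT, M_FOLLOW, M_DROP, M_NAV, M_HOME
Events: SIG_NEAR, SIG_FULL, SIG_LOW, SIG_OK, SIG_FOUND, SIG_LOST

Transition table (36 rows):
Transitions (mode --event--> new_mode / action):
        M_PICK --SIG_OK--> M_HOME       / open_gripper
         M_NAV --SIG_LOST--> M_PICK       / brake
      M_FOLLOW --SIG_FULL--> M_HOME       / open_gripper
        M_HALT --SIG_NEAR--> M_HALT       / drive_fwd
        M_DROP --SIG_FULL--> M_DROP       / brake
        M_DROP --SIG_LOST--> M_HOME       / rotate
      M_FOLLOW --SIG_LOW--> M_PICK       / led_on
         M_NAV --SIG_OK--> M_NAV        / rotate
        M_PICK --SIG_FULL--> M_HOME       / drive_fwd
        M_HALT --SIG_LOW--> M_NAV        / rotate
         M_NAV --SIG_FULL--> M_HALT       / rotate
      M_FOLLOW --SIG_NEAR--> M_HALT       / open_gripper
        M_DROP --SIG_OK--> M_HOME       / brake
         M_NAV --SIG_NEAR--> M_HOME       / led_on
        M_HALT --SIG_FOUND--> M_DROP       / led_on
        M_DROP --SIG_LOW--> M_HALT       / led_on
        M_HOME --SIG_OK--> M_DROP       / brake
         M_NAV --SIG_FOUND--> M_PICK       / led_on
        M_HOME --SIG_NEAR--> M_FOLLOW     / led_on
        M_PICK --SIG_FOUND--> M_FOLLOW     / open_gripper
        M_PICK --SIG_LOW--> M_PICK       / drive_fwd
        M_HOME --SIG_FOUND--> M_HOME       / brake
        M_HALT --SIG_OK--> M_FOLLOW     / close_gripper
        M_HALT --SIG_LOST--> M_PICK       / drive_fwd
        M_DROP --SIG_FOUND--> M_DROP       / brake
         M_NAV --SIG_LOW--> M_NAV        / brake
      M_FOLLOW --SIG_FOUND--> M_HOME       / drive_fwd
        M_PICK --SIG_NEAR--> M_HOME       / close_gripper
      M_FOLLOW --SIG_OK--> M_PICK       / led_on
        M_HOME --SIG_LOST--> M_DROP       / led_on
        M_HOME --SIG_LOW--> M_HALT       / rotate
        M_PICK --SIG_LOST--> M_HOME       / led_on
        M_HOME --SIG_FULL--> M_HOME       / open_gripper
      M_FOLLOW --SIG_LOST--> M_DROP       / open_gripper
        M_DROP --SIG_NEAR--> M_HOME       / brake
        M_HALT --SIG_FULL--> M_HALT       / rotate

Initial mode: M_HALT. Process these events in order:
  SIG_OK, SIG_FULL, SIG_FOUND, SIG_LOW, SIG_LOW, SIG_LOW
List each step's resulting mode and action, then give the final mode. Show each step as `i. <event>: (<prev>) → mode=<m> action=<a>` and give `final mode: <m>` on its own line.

final mode: M_NAV

1. SIG_OK: (M_HALT) → mode=M_FOLLOW action=close_gripper
2. SIG_FULL: (M_FOLLOW) → mode=M_HOME action=open_gripper
3. SIG_FOUND: (M_HOME) → mode=M_HOME action=brake
4. SIG_LOW: (M_HOME) → mode=M_HALT action=rotate
5. SIG_LOW: (M_HALT) → mode=M_NAV action=rotate
6. SIG_LOW: (M_NAV) → mode=M_NAV action=brake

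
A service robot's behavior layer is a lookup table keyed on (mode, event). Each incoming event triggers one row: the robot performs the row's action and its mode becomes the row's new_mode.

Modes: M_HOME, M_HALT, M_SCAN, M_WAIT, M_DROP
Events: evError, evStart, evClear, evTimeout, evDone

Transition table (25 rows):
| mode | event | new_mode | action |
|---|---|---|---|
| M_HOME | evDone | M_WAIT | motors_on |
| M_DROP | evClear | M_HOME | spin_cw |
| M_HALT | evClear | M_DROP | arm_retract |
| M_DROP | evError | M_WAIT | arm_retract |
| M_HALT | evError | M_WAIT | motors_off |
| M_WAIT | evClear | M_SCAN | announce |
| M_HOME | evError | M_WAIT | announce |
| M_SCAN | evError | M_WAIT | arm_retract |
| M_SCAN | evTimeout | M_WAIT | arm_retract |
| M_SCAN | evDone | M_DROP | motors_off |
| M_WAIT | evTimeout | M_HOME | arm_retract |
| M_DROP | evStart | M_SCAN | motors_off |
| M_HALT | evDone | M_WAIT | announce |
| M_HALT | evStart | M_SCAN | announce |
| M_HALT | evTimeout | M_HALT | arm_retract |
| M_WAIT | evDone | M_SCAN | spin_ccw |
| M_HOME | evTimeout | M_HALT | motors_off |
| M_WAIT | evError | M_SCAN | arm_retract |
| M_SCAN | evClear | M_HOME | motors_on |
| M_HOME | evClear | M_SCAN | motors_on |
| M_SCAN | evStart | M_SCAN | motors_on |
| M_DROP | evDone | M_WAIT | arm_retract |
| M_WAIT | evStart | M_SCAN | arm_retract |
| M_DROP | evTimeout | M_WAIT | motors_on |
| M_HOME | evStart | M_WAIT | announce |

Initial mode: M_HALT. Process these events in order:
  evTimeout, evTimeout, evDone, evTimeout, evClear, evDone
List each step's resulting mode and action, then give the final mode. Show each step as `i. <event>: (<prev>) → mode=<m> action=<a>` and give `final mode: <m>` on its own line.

1. evTimeout: (M_HALT) → mode=M_HALT action=arm_retract
2. evTimeout: (M_HALT) → mode=M_HALT action=arm_retract
3. evDone: (M_HALT) → mode=M_WAIT action=announce
4. evTimeout: (M_WAIT) → mode=M_HOME action=arm_retract
5. evClear: (M_HOME) → mode=M_SCAN action=motors_on
6. evDone: (M_SCAN) → mode=M_DROP action=motors_off

final mode: M_DROP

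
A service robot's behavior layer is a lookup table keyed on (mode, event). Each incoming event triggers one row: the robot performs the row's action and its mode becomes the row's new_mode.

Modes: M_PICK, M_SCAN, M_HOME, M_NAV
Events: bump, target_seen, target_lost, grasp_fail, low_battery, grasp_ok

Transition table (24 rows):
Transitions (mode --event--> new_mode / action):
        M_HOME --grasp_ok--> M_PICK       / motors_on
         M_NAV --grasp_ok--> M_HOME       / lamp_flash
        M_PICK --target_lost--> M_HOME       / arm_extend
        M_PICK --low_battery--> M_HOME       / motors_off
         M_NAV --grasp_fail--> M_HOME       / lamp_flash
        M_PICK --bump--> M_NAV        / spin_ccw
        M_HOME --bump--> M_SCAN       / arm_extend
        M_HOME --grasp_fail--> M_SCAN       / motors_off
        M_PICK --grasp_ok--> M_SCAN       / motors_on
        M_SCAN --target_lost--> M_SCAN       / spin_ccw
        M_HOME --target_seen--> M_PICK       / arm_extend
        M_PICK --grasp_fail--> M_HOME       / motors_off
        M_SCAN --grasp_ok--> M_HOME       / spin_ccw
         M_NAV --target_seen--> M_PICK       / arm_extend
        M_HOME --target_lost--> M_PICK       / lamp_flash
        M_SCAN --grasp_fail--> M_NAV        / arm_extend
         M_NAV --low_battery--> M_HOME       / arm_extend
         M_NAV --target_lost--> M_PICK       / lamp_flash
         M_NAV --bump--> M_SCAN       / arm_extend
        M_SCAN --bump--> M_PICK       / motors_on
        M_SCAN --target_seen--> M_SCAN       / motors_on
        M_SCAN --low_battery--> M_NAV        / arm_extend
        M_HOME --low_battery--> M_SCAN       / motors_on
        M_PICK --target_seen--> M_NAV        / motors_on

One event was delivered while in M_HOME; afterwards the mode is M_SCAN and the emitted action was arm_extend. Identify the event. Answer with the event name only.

try bump: (M_HOME, bump) → (M_SCAN, arm_extend)  ← matches
try target_seen: (M_HOME, target_seen) → (M_PICK, arm_extend)
try target_lost: (M_HOME, target_lost) → (M_PICK, lamp_flash)
try grasp_fail: (M_HOME, grasp_fail) → (M_SCAN, motors_off)
try low_battery: (M_HOME, low_battery) → (M_SCAN, motors_on)
try grasp_ok: (M_HOME, grasp_ok) → (M_PICK, motors_on)

bump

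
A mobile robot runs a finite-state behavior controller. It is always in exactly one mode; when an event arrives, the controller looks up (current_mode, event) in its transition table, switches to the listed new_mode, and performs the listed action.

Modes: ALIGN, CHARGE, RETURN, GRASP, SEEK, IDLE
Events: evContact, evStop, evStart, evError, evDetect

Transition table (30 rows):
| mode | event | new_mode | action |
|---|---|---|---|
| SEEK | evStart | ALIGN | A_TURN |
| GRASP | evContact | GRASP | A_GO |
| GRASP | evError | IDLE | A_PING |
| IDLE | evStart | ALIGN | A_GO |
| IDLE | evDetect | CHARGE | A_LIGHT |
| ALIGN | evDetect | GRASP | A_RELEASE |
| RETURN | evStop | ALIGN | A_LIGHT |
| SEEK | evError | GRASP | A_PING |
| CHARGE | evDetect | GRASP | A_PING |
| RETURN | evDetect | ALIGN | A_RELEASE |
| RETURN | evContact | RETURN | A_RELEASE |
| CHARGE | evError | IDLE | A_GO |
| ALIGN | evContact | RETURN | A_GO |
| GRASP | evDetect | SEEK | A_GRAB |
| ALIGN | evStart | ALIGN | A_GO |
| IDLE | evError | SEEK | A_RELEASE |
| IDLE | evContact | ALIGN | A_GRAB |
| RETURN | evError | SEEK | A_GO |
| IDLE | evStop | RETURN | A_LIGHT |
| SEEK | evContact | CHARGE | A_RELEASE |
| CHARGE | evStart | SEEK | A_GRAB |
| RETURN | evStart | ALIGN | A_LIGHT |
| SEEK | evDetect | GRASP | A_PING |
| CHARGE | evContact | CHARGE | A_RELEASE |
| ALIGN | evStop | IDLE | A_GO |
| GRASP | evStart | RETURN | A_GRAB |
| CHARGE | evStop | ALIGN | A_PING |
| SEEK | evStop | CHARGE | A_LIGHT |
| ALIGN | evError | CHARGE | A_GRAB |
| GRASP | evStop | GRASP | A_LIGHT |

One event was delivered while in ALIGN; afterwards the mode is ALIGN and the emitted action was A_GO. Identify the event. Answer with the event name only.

try evContact: (ALIGN, evContact) → (RETURN, A_GO)
try evStop: (ALIGN, evStop) → (IDLE, A_GO)
try evStart: (ALIGN, evStart) → (ALIGN, A_GO)  ← matches
try evError: (ALIGN, evError) → (CHARGE, A_GRAB)
try evDetect: (ALIGN, evDetect) → (GRASP, A_RELEASE)

evStart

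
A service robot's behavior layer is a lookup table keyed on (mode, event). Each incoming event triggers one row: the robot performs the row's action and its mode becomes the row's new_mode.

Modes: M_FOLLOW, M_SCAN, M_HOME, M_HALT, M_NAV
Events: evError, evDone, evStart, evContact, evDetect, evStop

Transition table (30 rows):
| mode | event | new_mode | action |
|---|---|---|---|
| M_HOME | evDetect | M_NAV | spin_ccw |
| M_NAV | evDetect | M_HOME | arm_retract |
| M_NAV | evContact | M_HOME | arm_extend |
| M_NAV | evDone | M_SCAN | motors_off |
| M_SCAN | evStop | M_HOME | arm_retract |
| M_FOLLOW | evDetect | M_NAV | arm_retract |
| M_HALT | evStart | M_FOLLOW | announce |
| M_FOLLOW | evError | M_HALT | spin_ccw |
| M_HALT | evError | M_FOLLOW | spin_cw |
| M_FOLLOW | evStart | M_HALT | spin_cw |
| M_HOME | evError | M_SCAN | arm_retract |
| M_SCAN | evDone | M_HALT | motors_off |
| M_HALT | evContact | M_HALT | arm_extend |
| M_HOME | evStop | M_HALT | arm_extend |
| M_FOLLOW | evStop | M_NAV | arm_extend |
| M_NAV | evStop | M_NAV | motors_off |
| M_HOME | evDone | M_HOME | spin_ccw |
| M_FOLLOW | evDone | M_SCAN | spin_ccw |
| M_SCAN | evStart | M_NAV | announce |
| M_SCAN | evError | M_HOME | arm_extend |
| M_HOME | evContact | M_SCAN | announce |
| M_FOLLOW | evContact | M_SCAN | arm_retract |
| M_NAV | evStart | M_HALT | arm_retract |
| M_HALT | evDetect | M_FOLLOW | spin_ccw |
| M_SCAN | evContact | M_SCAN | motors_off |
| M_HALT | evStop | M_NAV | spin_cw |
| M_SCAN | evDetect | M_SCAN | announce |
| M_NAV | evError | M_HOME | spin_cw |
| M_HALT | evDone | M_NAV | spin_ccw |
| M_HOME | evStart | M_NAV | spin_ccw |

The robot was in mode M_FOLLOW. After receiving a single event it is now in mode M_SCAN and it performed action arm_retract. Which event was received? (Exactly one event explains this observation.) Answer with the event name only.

evContact

try evError: (M_FOLLOW, evError) → (M_HALT, spin_ccw)
try evDone: (M_FOLLOW, evDone) → (M_SCAN, spin_ccw)
try evStart: (M_FOLLOW, evStart) → (M_HALT, spin_cw)
try evContact: (M_FOLLOW, evContact) → (M_SCAN, arm_retract)  ← matches
try evDetect: (M_FOLLOW, evDetect) → (M_NAV, arm_retract)
try evStop: (M_FOLLOW, evStop) → (M_NAV, arm_extend)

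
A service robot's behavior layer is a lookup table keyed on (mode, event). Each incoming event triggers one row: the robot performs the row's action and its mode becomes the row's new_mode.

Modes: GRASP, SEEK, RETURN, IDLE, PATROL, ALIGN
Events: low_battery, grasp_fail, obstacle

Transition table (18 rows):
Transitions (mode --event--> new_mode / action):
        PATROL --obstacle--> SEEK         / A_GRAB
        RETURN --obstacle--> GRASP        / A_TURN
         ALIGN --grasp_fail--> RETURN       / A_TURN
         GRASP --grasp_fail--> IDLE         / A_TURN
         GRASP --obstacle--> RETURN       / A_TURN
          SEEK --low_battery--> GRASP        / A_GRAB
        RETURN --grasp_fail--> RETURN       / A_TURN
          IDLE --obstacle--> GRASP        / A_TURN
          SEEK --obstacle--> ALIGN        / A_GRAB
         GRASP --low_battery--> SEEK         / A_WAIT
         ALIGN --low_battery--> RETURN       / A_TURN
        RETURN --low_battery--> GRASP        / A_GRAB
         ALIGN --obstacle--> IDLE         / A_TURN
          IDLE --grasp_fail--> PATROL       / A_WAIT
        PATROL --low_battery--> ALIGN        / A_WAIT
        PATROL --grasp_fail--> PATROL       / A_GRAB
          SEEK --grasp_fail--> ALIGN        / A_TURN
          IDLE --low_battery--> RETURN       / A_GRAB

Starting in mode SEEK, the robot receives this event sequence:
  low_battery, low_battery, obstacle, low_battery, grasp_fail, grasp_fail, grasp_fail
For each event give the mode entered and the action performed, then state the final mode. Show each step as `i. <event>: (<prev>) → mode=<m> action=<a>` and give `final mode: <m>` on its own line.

1. low_battery: (SEEK) → mode=GRASP action=A_GRAB
2. low_battery: (GRASP) → mode=SEEK action=A_WAIT
3. obstacle: (SEEK) → mode=ALIGN action=A_GRAB
4. low_battery: (ALIGN) → mode=RETURN action=A_TURN
5. grasp_fail: (RETURN) → mode=RETURN action=A_TURN
6. grasp_fail: (RETURN) → mode=RETURN action=A_TURN
7. grasp_fail: (RETURN) → mode=RETURN action=A_TURN

final mode: RETURN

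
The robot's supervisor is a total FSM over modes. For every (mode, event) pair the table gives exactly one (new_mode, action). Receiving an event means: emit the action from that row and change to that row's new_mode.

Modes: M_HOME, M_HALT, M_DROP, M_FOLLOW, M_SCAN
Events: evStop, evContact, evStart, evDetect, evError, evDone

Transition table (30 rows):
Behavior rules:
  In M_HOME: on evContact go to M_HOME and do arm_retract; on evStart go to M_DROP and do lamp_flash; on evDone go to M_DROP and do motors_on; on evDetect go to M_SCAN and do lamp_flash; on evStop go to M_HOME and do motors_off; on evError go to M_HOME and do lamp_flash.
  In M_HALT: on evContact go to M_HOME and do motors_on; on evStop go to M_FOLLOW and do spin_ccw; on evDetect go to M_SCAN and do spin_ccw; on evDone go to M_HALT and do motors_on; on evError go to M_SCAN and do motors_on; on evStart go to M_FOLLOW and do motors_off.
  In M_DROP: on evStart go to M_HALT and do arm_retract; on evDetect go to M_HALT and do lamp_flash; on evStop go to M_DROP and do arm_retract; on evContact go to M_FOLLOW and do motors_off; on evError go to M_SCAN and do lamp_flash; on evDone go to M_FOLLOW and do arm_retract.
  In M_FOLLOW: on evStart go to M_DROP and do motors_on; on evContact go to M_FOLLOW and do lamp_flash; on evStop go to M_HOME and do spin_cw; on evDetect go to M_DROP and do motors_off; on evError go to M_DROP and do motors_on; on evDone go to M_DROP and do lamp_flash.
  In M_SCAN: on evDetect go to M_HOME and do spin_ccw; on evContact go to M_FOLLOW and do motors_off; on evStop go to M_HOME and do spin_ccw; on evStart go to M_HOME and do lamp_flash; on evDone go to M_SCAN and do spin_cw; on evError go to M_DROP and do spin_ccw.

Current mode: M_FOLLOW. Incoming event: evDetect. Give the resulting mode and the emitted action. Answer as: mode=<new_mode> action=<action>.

mode=M_DROP action=motors_off

current mode = M_FOLLOW; filter table to that mode:
  (M_FOLLOW, evStart) → (M_DROP, motors_on)
  (M_FOLLOW, evContact) → (M_FOLLOW, lamp_flash)
  (M_FOLLOW, evStop) → (M_HOME, spin_cw)
  (M_FOLLOW, evDetect) → (M_DROP, motors_off)  ← event matches
  (M_FOLLOW, evError) → (M_DROP, motors_on)
  (M_FOLLOW, evDone) → (M_DROP, lamp_flash)
event = evDetect selects (M_DROP, motors_off)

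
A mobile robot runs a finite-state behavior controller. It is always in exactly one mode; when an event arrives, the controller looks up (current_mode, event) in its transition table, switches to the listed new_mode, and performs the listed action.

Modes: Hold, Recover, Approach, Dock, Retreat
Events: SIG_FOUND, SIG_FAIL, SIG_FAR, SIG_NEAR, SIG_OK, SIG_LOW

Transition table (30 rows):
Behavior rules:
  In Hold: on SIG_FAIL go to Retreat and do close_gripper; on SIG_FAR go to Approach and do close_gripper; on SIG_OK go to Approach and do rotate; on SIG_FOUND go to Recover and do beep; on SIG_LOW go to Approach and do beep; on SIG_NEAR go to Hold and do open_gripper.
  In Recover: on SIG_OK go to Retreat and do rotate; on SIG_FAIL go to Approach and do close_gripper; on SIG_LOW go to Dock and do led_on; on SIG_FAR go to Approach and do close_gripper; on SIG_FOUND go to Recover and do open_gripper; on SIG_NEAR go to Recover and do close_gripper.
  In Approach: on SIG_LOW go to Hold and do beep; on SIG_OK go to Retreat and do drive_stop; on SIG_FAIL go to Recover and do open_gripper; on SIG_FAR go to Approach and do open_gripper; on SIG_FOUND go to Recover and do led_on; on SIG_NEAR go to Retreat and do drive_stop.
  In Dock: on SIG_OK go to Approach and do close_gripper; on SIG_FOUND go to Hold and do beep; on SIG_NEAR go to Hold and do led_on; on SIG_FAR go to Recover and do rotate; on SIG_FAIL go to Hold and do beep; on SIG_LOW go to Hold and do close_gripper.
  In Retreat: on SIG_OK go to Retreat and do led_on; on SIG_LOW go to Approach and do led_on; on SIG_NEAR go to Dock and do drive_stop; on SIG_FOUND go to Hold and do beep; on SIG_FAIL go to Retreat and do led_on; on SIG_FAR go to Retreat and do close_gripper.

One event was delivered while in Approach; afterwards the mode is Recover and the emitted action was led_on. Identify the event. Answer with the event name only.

SIG_FOUND

try SIG_FOUND: (Approach, SIG_FOUND) → (Recover, led_on)  ← matches
try SIG_FAIL: (Approach, SIG_FAIL) → (Recover, open_gripper)
try SIG_FAR: (Approach, SIG_FAR) → (Approach, open_gripper)
try SIG_NEAR: (Approach, SIG_NEAR) → (Retreat, drive_stop)
try SIG_OK: (Approach, SIG_OK) → (Retreat, drive_stop)
try SIG_LOW: (Approach, SIG_LOW) → (Hold, beep)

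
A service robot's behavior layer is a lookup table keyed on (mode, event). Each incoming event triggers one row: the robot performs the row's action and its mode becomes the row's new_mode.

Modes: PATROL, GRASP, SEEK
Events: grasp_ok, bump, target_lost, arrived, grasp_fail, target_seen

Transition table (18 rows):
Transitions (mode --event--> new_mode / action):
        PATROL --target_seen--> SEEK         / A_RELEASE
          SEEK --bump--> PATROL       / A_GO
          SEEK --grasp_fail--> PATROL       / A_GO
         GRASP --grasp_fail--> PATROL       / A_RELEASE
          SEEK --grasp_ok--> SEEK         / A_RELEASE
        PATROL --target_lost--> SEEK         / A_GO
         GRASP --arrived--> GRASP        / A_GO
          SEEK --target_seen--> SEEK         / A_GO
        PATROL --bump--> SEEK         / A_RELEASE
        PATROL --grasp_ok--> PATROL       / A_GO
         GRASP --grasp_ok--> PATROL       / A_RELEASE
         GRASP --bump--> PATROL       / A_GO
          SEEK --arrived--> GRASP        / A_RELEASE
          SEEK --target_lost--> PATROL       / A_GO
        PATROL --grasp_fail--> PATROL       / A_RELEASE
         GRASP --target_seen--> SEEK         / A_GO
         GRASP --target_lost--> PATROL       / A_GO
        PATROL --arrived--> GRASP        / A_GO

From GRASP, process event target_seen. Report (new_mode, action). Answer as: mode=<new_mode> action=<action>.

current mode = GRASP; filter table to that mode:
  (GRASP, grasp_fail) → (PATROL, A_RELEASE)
  (GRASP, arrived) → (GRASP, A_GO)
  (GRASP, grasp_ok) → (PATROL, A_RELEASE)
  (GRASP, bump) → (PATROL, A_GO)
  (GRASP, target_seen) → (SEEK, A_GO)  ← event matches
  (GRASP, target_lost) → (PATROL, A_GO)
event = target_seen selects (SEEK, A_GO)

mode=SEEK action=A_GO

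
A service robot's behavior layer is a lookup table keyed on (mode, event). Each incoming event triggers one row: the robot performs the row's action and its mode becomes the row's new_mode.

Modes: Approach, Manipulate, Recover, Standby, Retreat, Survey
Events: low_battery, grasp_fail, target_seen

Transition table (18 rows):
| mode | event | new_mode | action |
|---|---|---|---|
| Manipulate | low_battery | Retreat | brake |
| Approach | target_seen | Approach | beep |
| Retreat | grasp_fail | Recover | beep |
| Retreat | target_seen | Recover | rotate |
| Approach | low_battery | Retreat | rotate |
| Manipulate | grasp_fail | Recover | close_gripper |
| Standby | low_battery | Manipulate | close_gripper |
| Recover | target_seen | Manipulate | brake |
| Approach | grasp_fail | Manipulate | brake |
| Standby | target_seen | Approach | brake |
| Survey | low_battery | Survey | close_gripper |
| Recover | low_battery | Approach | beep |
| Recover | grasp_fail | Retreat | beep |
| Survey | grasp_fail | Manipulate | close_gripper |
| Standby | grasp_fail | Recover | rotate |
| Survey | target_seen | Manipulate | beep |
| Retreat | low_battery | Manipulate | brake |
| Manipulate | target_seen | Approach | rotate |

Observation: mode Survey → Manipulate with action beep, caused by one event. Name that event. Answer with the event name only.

try low_battery: (Survey, low_battery) → (Survey, close_gripper)
try grasp_fail: (Survey, grasp_fail) → (Manipulate, close_gripper)
try target_seen: (Survey, target_seen) → (Manipulate, beep)  ← matches

target_seen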